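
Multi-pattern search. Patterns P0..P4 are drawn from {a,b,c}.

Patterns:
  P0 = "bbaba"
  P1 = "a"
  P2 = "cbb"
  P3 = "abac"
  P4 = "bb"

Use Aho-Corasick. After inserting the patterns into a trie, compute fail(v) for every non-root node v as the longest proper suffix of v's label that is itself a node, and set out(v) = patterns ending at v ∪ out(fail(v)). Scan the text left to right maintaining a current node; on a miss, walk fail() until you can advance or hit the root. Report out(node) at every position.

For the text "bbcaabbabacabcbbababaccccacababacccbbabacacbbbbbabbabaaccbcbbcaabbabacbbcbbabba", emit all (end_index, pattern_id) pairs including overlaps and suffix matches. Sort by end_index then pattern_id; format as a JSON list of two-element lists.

Construct AC machine:
Trie (insert patterns):
  0='ε' goto a→6 b→1 c→7
  1='b' goto b→2
  2='bb' goto a→3  ←P4
  3='bba' goto b→4
  4='bbab' goto a→5
  5='bbaba' goto ·  ←P0
  6='a' goto b→10  ←P1
  7='c' goto b→8
  8='cb' goto b→9
  9='cbb' goto ·  ←P2
  10='ab' goto a→11
  11='aba' goto c→12
  12='abac' goto ·  ←P3

BFS fail/out derivation:
  n1('b'): parent n0 fail=0; on 'b' 0 → fail=0;  out ∅∪∅=∅
  n6('a'): parent n0 fail=0; on 'a' 0 → fail=0;  out {1}∪∅={1}
  n7('c'): parent n0 fail=0; on 'c' 0 → fail=0;  out ∅∪∅=∅
  n2('bb'): parent n1 fail=0; on 'b' 0 → fail=1;  out {4}∪∅={4}
  n8('cb'): parent n7 fail=0; on 'b' 0 → fail=1;  out ∅∪∅=∅
  n10('ab'): parent n6 fail=0; on 'b' 0 → fail=1;  out ∅∪∅=∅
  n3('bba'): parent n2 fail=1; on 'a' 1→0 → fail=6;  out ∅∪{1}={1}
  n9('cbb'): parent n8 fail=1; on 'b' 1 → fail=2;  out {2}∪{4}={2,4}
  n11('aba'): parent n10 fail=1; on 'a' 1→0 → fail=6;  out ∅∪{1}={1}
  n4('bbab'): parent n3 fail=6; on 'b' 6 → fail=10;  out ∅∪∅=∅
  n12('abac'): parent n11 fail=6; on 'c' 6→0 → fail=7;  out {3}∪∅={3}
  n5('bbaba'): parent n4 fail=10; on 'a' 10 → fail=11;  out {0}∪{1}={0,1}

Scan:
[0] read 'b'  n0⇒n1
[1] read 'b'  n1⇒n2  → match P4@[0:1]
[2] read 'c'  n2⇒n7 (fail-walked)
[3] read 'a'  n7⇒n6 (fail-walked)  → match P1@[3:3]
[4] read 'a'  n6⇒n6 (fail-walked)  → match P1@[4:4]
[5] read 'b'  n6⇒n10
[6] read 'b'  n10⇒n2 (fail-walked)  → match P4@[5:6]
[7] read 'a'  n2⇒n3  → match P1@[7:7]
[8] read 'b'  n3⇒n4
[9] read 'a'  n4⇒n5  → match P0@[5:9],P1@[9:9]
[10] read 'c'  n5⇒n12 (fail-walked)  → match P3@[7:10]
[11] read 'a'  n12⇒n6 (fail-walked)  → match P1@[11:11]
[12] read 'b'  n6⇒n10
[13] read 'c'  n10⇒n7 (fail-walked)
[14] read 'b'  n7⇒n8
[15] read 'b'  n8⇒n9  → match P2@[13:15],P4@[14:15]
[16] read 'a'  n9⇒n3 (fail-walked)  → match P1@[16:16]
[17] read 'b'  n3⇒n4
[18] read 'a'  n4⇒n5  → match P0@[14:18],P1@[18:18]
[19] read 'b'  n5⇒n10 (fail-walked)
[20] read 'a'  n10⇒n11  → match P1@[20:20]
[21] read 'c'  n11⇒n12  → match P3@[18:21]
[22] read 'c'  n12⇒n7 (fail-walked)
[23] read 'c'  n7⇒n7 (fail-walked)
[24] read 'c'  n7⇒n7 (fail-walked)
[25] read 'a'  n7⇒n6 (fail-walked)  → match P1@[25:25]
[26] read 'c'  n6⇒n7 (fail-walked)
[27] read 'a'  n7⇒n6 (fail-walked)  → match P1@[27:27]
[28] read 'b'  n6⇒n10
[29] read 'a'  n10⇒n11  → match P1@[29:29]
[30] read 'b'  n11⇒n10 (fail-walked)
[31] read 'a'  n10⇒n11  → match P1@[31:31]
[32] read 'c'  n11⇒n12  → match P3@[29:32]
[33] read 'c'  n12⇒n7 (fail-walked)
[34] read 'c'  n7⇒n7 (fail-walked)
[35] read 'b'  n7⇒n8
[36] read 'b'  n8⇒n9  → match P2@[34:36],P4@[35:36]
[37] read 'a'  n9⇒n3 (fail-walked)  → match P1@[37:37]
[38] read 'b'  n3⇒n4
[39] read 'a'  n4⇒n5  → match P0@[35:39],P1@[39:39]
[40] read 'c'  n5⇒n12 (fail-walked)  → match P3@[37:40]
[41] read 'a'  n12⇒n6 (fail-walked)  → match P1@[41:41]
[42] read 'c'  n6⇒n7 (fail-walked)
[43] read 'b'  n7⇒n8
[44] read 'b'  n8⇒n9  → match P2@[42:44],P4@[43:44]
[45] read 'b'  n9⇒n2 (fail-walked)  → match P4@[44:45]
[46] read 'b'  n2⇒n2 (fail-walked)  → match P4@[45:46]
[47] read 'b'  n2⇒n2 (fail-walked)  → match P4@[46:47]
[48] read 'a'  n2⇒n3  → match P1@[48:48]
[49] read 'b'  n3⇒n4
[50] read 'b'  n4⇒n2 (fail-walked)  → match P4@[49:50]
[51] read 'a'  n2⇒n3  → match P1@[51:51]
[52] read 'b'  n3⇒n4
[53] read 'a'  n4⇒n5  → match P0@[49:53],P1@[53:53]
[54] read 'a'  n5⇒n6 (fail-walked)  → match P1@[54:54]
[55] read 'c'  n6⇒n7 (fail-walked)
[56] read 'c'  n7⇒n7 (fail-walked)
[57] read 'b'  n7⇒n8
[58] read 'c'  n8⇒n7 (fail-walked)
[59] read 'b'  n7⇒n8
[60] read 'b'  n8⇒n9  → match P2@[58:60],P4@[59:60]
[61] read 'c'  n9⇒n7 (fail-walked)
[62] read 'a'  n7⇒n6 (fail-walked)  → match P1@[62:62]
[63] read 'a'  n6⇒n6 (fail-walked)  → match P1@[63:63]
[64] read 'b'  n6⇒n10
[65] read 'b'  n10⇒n2 (fail-walked)  → match P4@[64:65]
[66] read 'a'  n2⇒n3  → match P1@[66:66]
[67] read 'b'  n3⇒n4
[68] read 'a'  n4⇒n5  → match P0@[64:68],P1@[68:68]
[69] read 'c'  n5⇒n12 (fail-walked)  → match P3@[66:69]
[70] read 'b'  n12⇒n8 (fail-walked)
[71] read 'b'  n8⇒n9  → match P2@[69:71],P4@[70:71]
[72] read 'c'  n9⇒n7 (fail-walked)
[73] read 'b'  n7⇒n8
[74] read 'b'  n8⇒n9  → match P2@[72:74],P4@[73:74]
[75] read 'a'  n9⇒n3 (fail-walked)  → match P1@[75:75]
[76] read 'b'  n3⇒n4
[77] read 'b'  n4⇒n2 (fail-walked)  → match P4@[76:77]
[78] read 'a'  n2⇒n3  → match P1@[78:78]

Matches: [[1,4],[3,1],[4,1],[6,4],[7,1],[9,0],[9,1],[10,3],[11,1],[15,2],[15,4],[16,1],[18,0],[18,1],[20,1],[21,3],[25,1],[27,1],[29,1],[31,1],[32,3],[36,2],[36,4],[37,1],[39,0],[39,1],[40,3],[41,1],[44,2],[44,4],[45,4],[46,4],[47,4],[48,1],[50,4],[51,1],[53,0],[53,1],[54,1],[60,2],[60,4],[62,1],[63,1],[65,4],[66,1],[68,0],[68,1],[69,3],[71,2],[71,4],[74,2],[74,4],[75,1],[77,4],[78,1]]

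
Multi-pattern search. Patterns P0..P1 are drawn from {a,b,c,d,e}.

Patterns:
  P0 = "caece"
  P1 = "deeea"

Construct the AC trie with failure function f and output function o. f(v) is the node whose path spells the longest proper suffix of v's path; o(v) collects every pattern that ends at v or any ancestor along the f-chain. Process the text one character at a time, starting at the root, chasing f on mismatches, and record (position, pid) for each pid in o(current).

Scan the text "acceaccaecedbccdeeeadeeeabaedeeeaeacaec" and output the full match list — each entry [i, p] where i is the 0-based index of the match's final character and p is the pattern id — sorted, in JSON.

Build:
Trie nodes:
  n0 'ε': c→1 d→6
  n1 'c': a→2
  n2 'ca': e→3
  n3 'cae': c→4
  n4 'caec': e→5
  n5 'caece': ·  ←P0
  n6 'd': e→7
  n7 'de': e→8
  n8 'dee': e→9
  n9 'deee': a→10
  n10 'deeea': ·  ←P1

BFS fail/out derivation:
  n1('c'): parent n0 fail=0; on 'c' 0 → fail=0;  out ∅∪∅=∅
  n6('d'): parent n0 fail=0; on 'd' 0 → fail=0;  out ∅∪∅=∅
  n2('ca'): parent n1 fail=0; on 'a' 0 → fail=0;  out ∅∪∅=∅
  n7('de'): parent n6 fail=0; on 'e' 0 → fail=0;  out ∅∪∅=∅
  n3('cae'): parent n2 fail=0; on 'e' 0 → fail=0;  out ∅∪∅=∅
  n8('dee'): parent n7 fail=0; on 'e' 0 → fail=0;  out ∅∪∅=∅
  n4('caec'): parent n3 fail=0; on 'c' 0 → fail=1;  out ∅∪∅=∅
  n9('deee'): parent n8 fail=0; on 'e' 0 → fail=0;  out ∅∪∅=∅
  n5('caece'): parent n4 fail=1; on 'e' 1→0 → fail=0;  out {0}∪∅={0}
  n10('deeea'): parent n9 fail=0; on 'a' 0 → fail=0;  out {1}∪∅={1}

Text stream:
[0] read 'a'  n0⇒n0
[1] read 'c'  n0⇒n1
[2] read 'c'  n1⇒n1 ·f
[3] read 'e'  n1⇒n0 ·f
[4] read 'a'  n0⇒n0
[5] read 'c'  n0⇒n1
[6] read 'c'  n1⇒n1 ·f
[7] read 'a'  n1⇒n2
[8] read 'e'  n2⇒n3
[9] read 'c'  n3⇒n4
[10] read 'e'  n4⇒n5  ** P0@[6:10]
[11] read 'd'  n5⇒n6 ·f
[12] read 'b'  n6⇒n0 ·f
[13] read 'c'  n0⇒n1
[14] read 'c'  n1⇒n1 ·f
[15] read 'd'  n1⇒n6 ·f
[16] read 'e'  n6⇒n7
[17] read 'e'  n7⇒n8
[18] read 'e'  n8⇒n9
[19] read 'a'  n9⇒n10  ** P1@[15:19]
[20] read 'd'  n10⇒n6 ·f
[21] read 'e'  n6⇒n7
[22] read 'e'  n7⇒n8
[23] read 'e'  n8⇒n9
[24] read 'a'  n9⇒n10  ** P1@[20:24]
[25] read 'b'  n10⇒n0 ·f
[26] read 'a'  n0⇒n0
[27] read 'e'  n0⇒n0
[28] read 'd'  n0⇒n6
[29] read 'e'  n6⇒n7
[30] read 'e'  n7⇒n8
[31] read 'e'  n8⇒n9
[32] read 'a'  n9⇒n10  ** P1@[28:32]
[33] read 'e'  n10⇒n0 ·f
[34] read 'a'  n0⇒n0
[35] read 'c'  n0⇒n1
[36] read 'a'  n1⇒n2
[37] read 'e'  n2⇒n3
[38] read 'c'  n3⇒n4

Matches: [[10,0],[19,1],[24,1],[32,1]]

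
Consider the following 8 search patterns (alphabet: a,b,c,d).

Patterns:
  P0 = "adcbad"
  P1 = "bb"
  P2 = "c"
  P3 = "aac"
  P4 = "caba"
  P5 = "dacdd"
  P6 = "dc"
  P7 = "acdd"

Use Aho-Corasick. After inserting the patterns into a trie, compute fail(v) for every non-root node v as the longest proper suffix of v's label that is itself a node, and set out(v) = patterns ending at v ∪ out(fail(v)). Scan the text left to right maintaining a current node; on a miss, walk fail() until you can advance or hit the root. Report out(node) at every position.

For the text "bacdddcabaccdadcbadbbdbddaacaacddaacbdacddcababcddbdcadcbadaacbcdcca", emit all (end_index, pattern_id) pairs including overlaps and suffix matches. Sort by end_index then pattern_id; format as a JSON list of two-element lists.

Build:
Trie nodes:
  n0 'ε': a→1 b→7 c→9 d→15
  n1 'a': a→10 c→21 d→2
  n2 'ad': c→3
  n3 'adc': b→4
  n4 'adcb': a→5
  n5 'adcba': d→6
  n6 'adcbad': ·  ←P0
  n7 'b': b→8
  n8 'bb': ·  ←P1
  n9 'c': a→12  ←P2
  n10 'aa': c→11
  n11 'aac': ·  ←P3
  n12 'ca': b→13
  n13 'cab': a→14
  n14 'caba': ·  ←P4
  n15 'd': a→16 c→20
  n16 'da': c→17
  n17 'dac': d→18
  n18 'dacd': d→19
  n19 'dacdd': ·  ←P5
  n20 'dc': ·  ←P6
  n21 'ac': d→22
  n22 'acd': d→23
  n23 'acdd': ·  ←P7

Failure links (BFS by depth):
  n1('a'): parent n0 fail=0; on 'a' 0 → fail=0;  out ∅∪∅=∅
  n7('b'): parent n0 fail=0; on 'b' 0 → fail=0;  out ∅∪∅=∅
  n9('c'): parent n0 fail=0; on 'c' 0 → fail=0;  out {2}∪∅={2}
  n15('d'): parent n0 fail=0; on 'd' 0 → fail=0;  out ∅∪∅=∅
  n2('ad'): parent n1 fail=0; on 'd' 0 → fail=15;  out ∅∪∅=∅
  n8('bb'): parent n7 fail=0; on 'b' 0 → fail=7;  out {1}∪∅={1}
  n10('aa'): parent n1 fail=0; on 'a' 0 → fail=1;  out ∅∪∅=∅
  n12('ca'): parent n9 fail=0; on 'a' 0 → fail=1;  out ∅∪∅=∅
  n16('da'): parent n15 fail=0; on 'a' 0 → fail=1;  out ∅∪∅=∅
  n20('dc'): parent n15 fail=0; on 'c' 0 → fail=9;  out {6}∪{2}={2,6}
  n21('ac'): parent n1 fail=0; on 'c' 0 → fail=9;  out ∅∪{2}={2}
  n3('adc'): parent n2 fail=15; on 'c' 15 → fail=20;  out ∅∪{2,6}={2,6}
  n11('aac'): parent n10 fail=1; on 'c' 1 → fail=21;  out {3}∪{2}={2,3}
  n13('cab'): parent n12 fail=1; on 'b' 1→0 → fail=7;  out ∅∪∅=∅
  n17('dac'): parent n16 fail=1; on 'c' 1 → fail=21;  out ∅∪{2}={2}
  n22('acd'): parent n21 fail=9; on 'd' 9→0 → fail=15;  out ∅∪∅=∅
  n4('adcb'): parent n3 fail=20; on 'b' 20→9→0 → fail=7;  out ∅∪∅=∅
  n14('caba'): parent n13 fail=7; on 'a' 7→0 → fail=1;  out {4}∪∅={4}
  n18('dacd'): parent n17 fail=21; on 'd' 21 → fail=22;  out ∅∪∅=∅
  n23('acdd'): parent n22 fail=15; on 'd' 15→0 → fail=15;  out {7}∪∅={7}
  n5('adcba'): parent n4 fail=7; on 'a' 7→0 → fail=1;  out ∅∪∅=∅
  n19('dacdd'): parent n18 fail=22; on 'd' 22 → fail=23;  out {5}∪{7}={5,7}
  n6('adcbad'): parent n5 fail=1; on 'd' 1 → fail=2;  out {0}∪∅={0}

Scan:
i=0 'b': node 0→7
i=1 'a': node 7→1 (fail-walked)
i=2 'c': node 1→21  emit P2@[2:2]
i=3 'd': node 21→22
i=4 'd': node 22→23  emit P7@[1:4]
i=5 'd': node 23→15 (fail-walked)
i=6 'c': node 15→20  emit P2@[6:6],P6@[5:6]
i=7 'a': node 20→12 (fail-walked)
i=8 'b': node 12→13
i=9 'a': node 13→14  emit P4@[6:9]
i=10 'c': node 14→21 (fail-walked)  emit P2@[10:10]
i=11 'c': node 21→9 (fail-walked)  emit P2@[11:11]
i=12 'd': node 9→15 (fail-walked)
i=13 'a': node 15→16
i=14 'd': node 16→2 (fail-walked)
i=15 'c': node 2→3  emit P2@[15:15],P6@[14:15]
i=16 'b': node 3→4
i=17 'a': node 4→5
i=18 'd': node 5→6  emit P0@[13:18]
i=19 'b': node 6→7 (fail-walked)
i=20 'b': node 7→8  emit P1@[19:20]
i=21 'd': node 8→15 (fail-walked)
i=22 'b': node 15→7 (fail-walked)
i=23 'd': node 7→15 (fail-walked)
i=24 'd': node 15→15 (fail-walked)
i=25 'a': node 15→16
i=26 'a': node 16→10 (fail-walked)
i=27 'c': node 10→11  emit P2@[27:27],P3@[25:27]
i=28 'a': node 11→12 (fail-walked)
i=29 'a': node 12→10 (fail-walked)
i=30 'c': node 10→11  emit P2@[30:30],P3@[28:30]
i=31 'd': node 11→22 (fail-walked)
i=32 'd': node 22→23  emit P7@[29:32]
i=33 'a': node 23→16 (fail-walked)
i=34 'a': node 16→10 (fail-walked)
i=35 'c': node 10→11  emit P2@[35:35],P3@[33:35]
i=36 'b': node 11→7 (fail-walked)
i=37 'd': node 7→15 (fail-walked)
i=38 'a': node 15→16
i=39 'c': node 16→17  emit P2@[39:39]
i=40 'd': node 17→18
i=41 'd': node 18→19  emit P5@[37:41],P7@[38:41]
i=42 'c': node 19→20 (fail-walked)  emit P2@[42:42],P6@[41:42]
i=43 'a': node 20→12 (fail-walked)
i=44 'b': node 12→13
i=45 'a': node 13→14  emit P4@[42:45]
i=46 'b': node 14→7 (fail-walked)
i=47 'c': node 7→9 (fail-walked)  emit P2@[47:47]
i=48 'd': node 9→15 (fail-walked)
i=49 'd': node 15→15 (fail-walked)
i=50 'b': node 15→7 (fail-walked)
i=51 'd': node 7→15 (fail-walked)
i=52 'c': node 15→20  emit P2@[52:52],P6@[51:52]
i=53 'a': node 20→12 (fail-walked)
i=54 'd': node 12→2 (fail-walked)
i=55 'c': node 2→3  emit P2@[55:55],P6@[54:55]
i=56 'b': node 3→4
i=57 'a': node 4→5
i=58 'd': node 5→6  emit P0@[53:58]
i=59 'a': node 6→16 (fail-walked)
i=60 'a': node 16→10 (fail-walked)
i=61 'c': node 10→11  emit P2@[61:61],P3@[59:61]
i=62 'b': node 11→7 (fail-walked)
i=63 'c': node 7→9 (fail-walked)  emit P2@[63:63]
i=64 'd': node 9→15 (fail-walked)
i=65 'c': node 15→20  emit P2@[65:65],P6@[64:65]
i=66 'c': node 20→9 (fail-walked)  emit P2@[66:66]
i=67 'a': node 9→12

Result: [[2,2],[4,7],[6,2],[6,6],[9,4],[10,2],[11,2],[15,2],[15,6],[18,0],[20,1],[27,2],[27,3],[30,2],[30,3],[32,7],[35,2],[35,3],[39,2],[41,5],[41,7],[42,2],[42,6],[45,4],[47,2],[52,2],[52,6],[55,2],[55,6],[58,0],[61,2],[61,3],[63,2],[65,2],[65,6],[66,2]]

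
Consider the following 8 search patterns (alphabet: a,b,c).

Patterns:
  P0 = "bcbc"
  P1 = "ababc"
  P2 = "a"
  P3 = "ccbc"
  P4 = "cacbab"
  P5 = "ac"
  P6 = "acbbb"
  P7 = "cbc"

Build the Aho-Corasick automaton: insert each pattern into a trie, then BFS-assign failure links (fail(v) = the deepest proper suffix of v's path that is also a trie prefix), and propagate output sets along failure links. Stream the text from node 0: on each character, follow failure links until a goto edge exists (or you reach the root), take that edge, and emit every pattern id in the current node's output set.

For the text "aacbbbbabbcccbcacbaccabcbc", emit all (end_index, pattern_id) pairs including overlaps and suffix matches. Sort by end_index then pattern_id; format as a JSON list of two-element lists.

Build automaton:
Trie (insert patterns):
  0='ε' goto a→5 b→1 c→10
  1='b' goto c→2
  2='bc' goto b→3
  3='bcb' goto c→4
  4='bcbc' goto ·  [P0 ends]
  5='a' goto b→6 c→19  [P2 ends]
  6='ab' goto a→7
  7='aba' goto b→8
  8='abab' goto c→9
  9='ababc' goto ·  [P1 ends]
  10='c' goto a→14 b→23 c→11
  11='cc' goto b→12
  12='ccb' goto c→13
  13='ccbc' goto ·  [P3 ends]
  14='ca' goto c→15
  15='cac' goto b→16
  16='cacb' goto a→17
  17='cacba' goto b→18
  18='cacbab' goto ·  [P4 ends]
  19='ac' goto b→20  [P5 ends]
  20='acb' goto b→21
  21='acbb' goto b→22
  22='acbbb' goto ·  [P6 ends]
  23='cb' goto c→24
  24='cbc' goto ·  [P7 ends]

BFS fail/out derivation:
  n1('b'): parent n0 fail=0; on 'b' 0 → fail=0;  out ∅∪∅=∅
  n5('a'): parent n0 fail=0; on 'a' 0 → fail=0;  out {2}∪∅={2}
  n10('c'): parent n0 fail=0; on 'c' 0 → fail=0;  out ∅∪∅=∅
  n2('bc'): parent n1 fail=0; on 'c' 0 → fail=10;  out ∅∪∅=∅
  n6('ab'): parent n5 fail=0; on 'b' 0 → fail=1;  out ∅∪∅=∅
  n11('cc'): parent n10 fail=0; on 'c' 0 → fail=10;  out ∅∪∅=∅
  n14('ca'): parent n10 fail=0; on 'a' 0 → fail=5;  out ∅∪{2}={2}
  n19('ac'): parent n5 fail=0; on 'c' 0 → fail=10;  out {5}∪∅={5}
  n23('cb'): parent n10 fail=0; on 'b' 0 → fail=1;  out ∅∪∅=∅
  n3('bcb'): parent n2 fail=10; on 'b' 10 → fail=23;  out ∅∪∅=∅
  n7('aba'): parent n6 fail=1; on 'a' 1→0 → fail=5;  out ∅∪{2}={2}
  n12('ccb'): parent n11 fail=10; on 'b' 10 → fail=23;  out ∅∪∅=∅
  n15('cac'): parent n14 fail=5; on 'c' 5 → fail=19;  out ∅∪{5}={5}
  n20('acb'): parent n19 fail=10; on 'b' 10 → fail=23;  out ∅∪∅=∅
  n24('cbc'): parent n23 fail=1; on 'c' 1 → fail=2;  out {7}∪∅={7}
  n4('bcbc'): parent n3 fail=23; on 'c' 23 → fail=24;  out {0}∪{7}={0,7}
  n8('abab'): parent n7 fail=5; on 'b' 5 → fail=6;  out ∅∪∅=∅
  n13('ccbc'): parent n12 fail=23; on 'c' 23 → fail=24;  out {3}∪{7}={3,7}
  n16('cacb'): parent n15 fail=19; on 'b' 19 → fail=20;  out ∅∪∅=∅
  n21('acbb'): parent n20 fail=23; on 'b' 23→1→0 → fail=1;  out ∅∪∅=∅
  n9('ababc'): parent n8 fail=6; on 'c' 6→1 → fail=2;  out {1}∪∅={1}
  n17('cacba'): parent n16 fail=20; on 'a' 20→23→1→0 → fail=5;  out ∅∪{2}={2}
  n22('acbbb'): parent n21 fail=1; on 'b' 1→0 → fail=1;  out {6}∪∅={6}
  n18('cacbab'): parent n17 fail=5; on 'b' 5 → fail=6;  out {4}∪∅={4}

Text stream:
[0] read 'a'  n0⇒n5  ** P2@[0:0]
[1] read 'a'  n5⇒n5 ·f  ** P2@[1:1]
[2] read 'c'  n5⇒n19  ** P5@[1:2]
[3] read 'b'  n19⇒n20
[4] read 'b'  n20⇒n21
[5] read 'b'  n21⇒n22  ** P6@[1:5]
[6] read 'b'  n22⇒n1 ·f
[7] read 'a'  n1⇒n5 ·f  ** P2@[7:7]
[8] read 'b'  n5⇒n6
[9] read 'b'  n6⇒n1 ·f
[10] read 'c'  n1⇒n2
[11] read 'c'  n2⇒n11 ·f
[12] read 'c'  n11⇒n11 ·f
[13] read 'b'  n11⇒n12
[14] read 'c'  n12⇒n13  ** P3@[11:14],P7@[12:14]
[15] read 'a'  n13⇒n14 ·f  ** P2@[15:15]
[16] read 'c'  n14⇒n15  ** P5@[15:16]
[17] read 'b'  n15⇒n16
[18] read 'a'  n16⇒n17  ** P2@[18:18]
[19] read 'c'  n17⇒n19 ·f  ** P5@[18:19]
[20] read 'c'  n19⇒n11 ·f
[21] read 'a'  n11⇒n14 ·f  ** P2@[21:21]
[22] read 'b'  n14⇒n6 ·f
[23] read 'c'  n6⇒n2 ·f
[24] read 'b'  n2⇒n3
[25] read 'c'  n3⇒n4  ** P0@[22:25],P7@[23:25]

All matches (sorted): [[0,2],[1,2],[2,5],[5,6],[7,2],[14,3],[14,7],[15,2],[16,5],[18,2],[19,5],[21,2],[25,0],[25,7]]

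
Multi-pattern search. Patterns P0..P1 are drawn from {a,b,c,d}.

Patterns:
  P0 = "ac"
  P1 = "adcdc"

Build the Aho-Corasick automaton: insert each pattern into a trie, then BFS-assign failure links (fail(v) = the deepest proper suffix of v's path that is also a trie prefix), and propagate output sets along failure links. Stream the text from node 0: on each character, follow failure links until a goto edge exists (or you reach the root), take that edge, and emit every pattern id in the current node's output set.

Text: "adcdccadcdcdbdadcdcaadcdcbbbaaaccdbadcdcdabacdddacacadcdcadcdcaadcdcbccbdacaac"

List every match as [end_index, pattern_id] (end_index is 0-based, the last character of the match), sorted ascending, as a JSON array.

Build automaton:
Trie (insert patterns):
  n0 'ε': a→1
  n1 'a': c→2 d→3
  n2 'ac': ·  ←P0
  n3 'ad': c→4
  n4 'adc': d→5
  n5 'adcd': c→6
  n6 'adcdc': ·  ←P1

Failure links (BFS by depth):
  n1('a'): parent n0 fail=0; on 'a' 0 → fail=0;  out ∅∪∅=∅
  n2('ac'): parent n1 fail=0; on 'c' 0 → fail=0;  out {0}∪∅={0}
  n3('ad'): parent n1 fail=0; on 'd' 0 → fail=0;  out ∅∪∅=∅
  n4('adc'): parent n3 fail=0; on 'c' 0 → fail=0;  out ∅∪∅=∅
  n5('adcd'): parent n4 fail=0; on 'd' 0 → fail=0;  out ∅∪∅=∅
  n6('adcdc'): parent n5 fail=0; on 'c' 0 → fail=0;  out {1}∪∅={1}

Run:
i=0 'a': node 0→1
i=1 'd': node 1→3
i=2 'c': node 3→4
i=3 'd': node 4→5
i=4 'c': node 5→6  → match P1@[0:4]
i=5 'c': node 6→0 ·f
i=6 'a': node 0→1
i=7 'd': node 1→3
i=8 'c': node 3→4
i=9 'd': node 4→5
i=10 'c': node 5→6  → match P1@[6:10]
i=11 'd': node 6→0 ·f
i=12 'b': node 0→0
i=13 'd': node 0→0
i=14 'a': node 0→1
i=15 'd': node 1→3
i=16 'c': node 3→4
i=17 'd': node 4→5
i=18 'c': node 5→6  → match P1@[14:18]
i=19 'a': node 6→1 ·f
i=20 'a': node 1→1 ·f
i=21 'd': node 1→3
i=22 'c': node 3→4
i=23 'd': node 4→5
i=24 'c': node 5→6  → match P1@[20:24]
i=25 'b': node 6→0 ·f
i=26 'b': node 0→0
i=27 'b': node 0→0
i=28 'a': node 0→1
i=29 'a': node 1→1 ·f
i=30 'a': node 1→1 ·f
i=31 'c': node 1→2  → match P0@[30:31]
i=32 'c': node 2→0 ·f
i=33 'd': node 0→0
i=34 'b': node 0→0
i=35 'a': node 0→1
i=36 'd': node 1→3
i=37 'c': node 3→4
i=38 'd': node 4→5
i=39 'c': node 5→6  → match P1@[35:39]
i=40 'd': node 6→0 ·f
i=41 'a': node 0→1
i=42 'b': node 1→0 ·f
i=43 'a': node 0→1
i=44 'c': node 1→2  → match P0@[43:44]
i=45 'd': node 2→0 ·f
i=46 'd': node 0→0
i=47 'd': node 0→0
i=48 'a': node 0→1
i=49 'c': node 1→2  → match P0@[48:49]
i=50 'a': node 2→1 ·f
i=51 'c': node 1→2  → match P0@[50:51]
i=52 'a': node 2→1 ·f
i=53 'd': node 1→3
i=54 'c': node 3→4
i=55 'd': node 4→5
i=56 'c': node 5→6  → match P1@[52:56]
i=57 'a': node 6→1 ·f
i=58 'd': node 1→3
i=59 'c': node 3→4
i=60 'd': node 4→5
i=61 'c': node 5→6  → match P1@[57:61]
i=62 'a': node 6→1 ·f
i=63 'a': node 1→1 ·f
i=64 'd': node 1→3
i=65 'c': node 3→4
i=66 'd': node 4→5
i=67 'c': node 5→6  → match P1@[63:67]
i=68 'b': node 6→0 ·f
i=69 'c': node 0→0
i=70 'c': node 0→0
i=71 'b': node 0→0
i=72 'd': node 0→0
i=73 'a': node 0→1
i=74 'c': node 1→2  → match P0@[73:74]
i=75 'a': node 2→1 ·f
i=76 'a': node 1→1 ·f
i=77 'c': node 1→2  → match P0@[76:77]

All matches (sorted): [[4,1],[10,1],[18,1],[24,1],[31,0],[39,1],[44,0],[49,0],[51,0],[56,1],[61,1],[67,1],[74,0],[77,0]]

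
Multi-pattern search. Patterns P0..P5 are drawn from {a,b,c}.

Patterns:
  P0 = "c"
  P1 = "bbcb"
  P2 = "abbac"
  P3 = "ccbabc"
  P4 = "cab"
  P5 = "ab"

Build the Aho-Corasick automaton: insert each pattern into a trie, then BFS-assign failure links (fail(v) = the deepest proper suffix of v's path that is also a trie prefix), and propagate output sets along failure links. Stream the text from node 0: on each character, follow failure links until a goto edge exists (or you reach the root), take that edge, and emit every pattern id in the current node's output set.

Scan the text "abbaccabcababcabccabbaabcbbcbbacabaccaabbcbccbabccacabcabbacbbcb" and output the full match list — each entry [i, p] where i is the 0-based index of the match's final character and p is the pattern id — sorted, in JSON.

Construct AC machine:
Trie (insert patterns):
  0='ε' goto a→6 b→2 c→1
  1='c' goto a→16 c→11  ←P0
  2='b' goto b→3
  3='bb' goto c→4
  4='bbc' goto b→5
  5='bbcb' goto ·  ←P1
  6='a' goto b→7
  7='ab' goto b→8  ←P5
  8='abb' goto a→9
  9='abba' goto c→10
  10='abbac' goto ·  ←P2
  11='cc' goto b→12
  12='ccb' goto a→13
  13='ccba' goto b→14
  14='ccbab' goto c→15
  15='ccbabc' goto ·  ←P3
  16='ca' goto b→17
  17='cab' goto ·  ←P4

Failure links (BFS by depth):
  fail(1) 'c': from fail(0)=0 chase 'c': 0 ⇒ 0;  out={0}∪out(0)={0}
  fail(2) 'b': from fail(0)=0 chase 'b': 0 ⇒ 0;  out=∅∪out(0)=∅
  fail(6) 'a': from fail(0)=0 chase 'a': 0 ⇒ 0;  out=∅∪out(0)=∅
  fail(3) 'bb': from fail(2)=0 chase 'b': 0 ⇒ 2;  out=∅∪out(2)=∅
  fail(7) 'ab': from fail(6)=0 chase 'b': 0 ⇒ 2;  out={5}∪out(2)={5}
  fail(11) 'cc': from fail(1)=0 chase 'c': 0 ⇒ 1;  out=∅∪out(1)={0}
  fail(16) 'ca': from fail(1)=0 chase 'a': 0 ⇒ 6;  out=∅∪out(6)=∅
  fail(4) 'bbc': from fail(3)=2 chase 'c': 2→0 ⇒ 1;  out=∅∪out(1)={0}
  fail(8) 'abb': from fail(7)=2 chase 'b': 2 ⇒ 3;  out=∅∪out(3)=∅
  fail(12) 'ccb': from fail(11)=1 chase 'b': 1→0 ⇒ 2;  out=∅∪out(2)=∅
  fail(17) 'cab': from fail(16)=6 chase 'b': 6 ⇒ 7;  out={4}∪out(7)={4,5}
  fail(5) 'bbcb': from fail(4)=1 chase 'b': 1→0 ⇒ 2;  out={1}∪out(2)={1}
  fail(9) 'abba': from fail(8)=3 chase 'a': 3→2→0 ⇒ 6;  out=∅∪out(6)=∅
  fail(13) 'ccba': from fail(12)=2 chase 'a': 2→0 ⇒ 6;  out=∅∪out(6)=∅
  fail(10) 'abbac': from fail(9)=6 chase 'c': 6→0 ⇒ 1;  out={2}∪out(1)={0,2}
  fail(14) 'ccbab': from fail(13)=6 chase 'b': 6 ⇒ 7;  out=∅∪out(7)={5}
  fail(15) 'ccbabc': from fail(14)=7 chase 'c': 7→2→0 ⇒ 1;  out={3}∪out(1)={0,3}

Text stream:
pos 0 'a': at 6
pos 1 'b': at 7  → match P5@[0:1]
pos 2 'b': at 8
pos 3 'a': at 9
pos 4 'c': at 10  → match P0@[4:4],P2@[0:4]
pos 5 'c': at 11 (fail-walked)  → match P0@[5:5]
pos 6 'a': at 16 (fail-walked)
pos 7 'b': at 17  → match P4@[5:7],P5@[6:7]
pos 8 'c': at 1 (fail-walked)  → match P0@[8:8]
pos 9 'a': at 16
pos 10 'b': at 17  → match P4@[8:10],P5@[9:10]
pos 11 'a': at 6 (fail-walked)
pos 12 'b': at 7  → match P5@[11:12]
pos 13 'c': at 1 (fail-walked)  → match P0@[13:13]
pos 14 'a': at 16
pos 15 'b': at 17  → match P4@[13:15],P5@[14:15]
pos 16 'c': at 1 (fail-walked)  → match P0@[16:16]
pos 17 'c': at 11  → match P0@[17:17]
pos 18 'a': at 16 (fail-walked)
pos 19 'b': at 17  → match P4@[17:19],P5@[18:19]
pos 20 'b': at 8 (fail-walked)
pos 21 'a': at 9
pos 22 'a': at 6 (fail-walked)
pos 23 'b': at 7  → match P5@[22:23]
pos 24 'c': at 1 (fail-walked)  → match P0@[24:24]
pos 25 'b': at 2 (fail-walked)
pos 26 'b': at 3
pos 27 'c': at 4  → match P0@[27:27]
pos 28 'b': at 5  → match P1@[25:28]
pos 29 'b': at 3 (fail-walked)
pos 30 'a': at 6 (fail-walked)
pos 31 'c': at 1 (fail-walked)  → match P0@[31:31]
pos 32 'a': at 16
pos 33 'b': at 17  → match P4@[31:33],P5@[32:33]
pos 34 'a': at 6 (fail-walked)
pos 35 'c': at 1 (fail-walked)  → match P0@[35:35]
pos 36 'c': at 11  → match P0@[36:36]
pos 37 'a': at 16 (fail-walked)
pos 38 'a': at 6 (fail-walked)
pos 39 'b': at 7  → match P5@[38:39]
pos 40 'b': at 8
pos 41 'c': at 4 (fail-walked)  → match P0@[41:41]
pos 42 'b': at 5  → match P1@[39:42]
pos 43 'c': at 1 (fail-walked)  → match P0@[43:43]
pos 44 'c': at 11  → match P0@[44:44]
pos 45 'b': at 12
pos 46 'a': at 13
pos 47 'b': at 14  → match P5@[46:47]
pos 48 'c': at 15  → match P0@[48:48],P3@[43:48]
pos 49 'c': at 11 (fail-walked)  → match P0@[49:49]
pos 50 'a': at 16 (fail-walked)
pos 51 'c': at 1 (fail-walked)  → match P0@[51:51]
pos 52 'a': at 16
pos 53 'b': at 17  → match P4@[51:53],P5@[52:53]
pos 54 'c': at 1 (fail-walked)  → match P0@[54:54]
pos 55 'a': at 16
pos 56 'b': at 17  → match P4@[54:56],P5@[55:56]
pos 57 'b': at 8 (fail-walked)
pos 58 'a': at 9
pos 59 'c': at 10  → match P0@[59:59],P2@[55:59]
pos 60 'b': at 2 (fail-walked)
pos 61 'b': at 3
pos 62 'c': at 4  → match P0@[62:62]
pos 63 'b': at 5  → match P1@[60:63]

Result: [[1,5],[4,0],[4,2],[5,0],[7,4],[7,5],[8,0],[10,4],[10,5],[12,5],[13,0],[15,4],[15,5],[16,0],[17,0],[19,4],[19,5],[23,5],[24,0],[27,0],[28,1],[31,0],[33,4],[33,5],[35,0],[36,0],[39,5],[41,0],[42,1],[43,0],[44,0],[47,5],[48,0],[48,3],[49,0],[51,0],[53,4],[53,5],[54,0],[56,4],[56,5],[59,0],[59,2],[62,0],[63,1]]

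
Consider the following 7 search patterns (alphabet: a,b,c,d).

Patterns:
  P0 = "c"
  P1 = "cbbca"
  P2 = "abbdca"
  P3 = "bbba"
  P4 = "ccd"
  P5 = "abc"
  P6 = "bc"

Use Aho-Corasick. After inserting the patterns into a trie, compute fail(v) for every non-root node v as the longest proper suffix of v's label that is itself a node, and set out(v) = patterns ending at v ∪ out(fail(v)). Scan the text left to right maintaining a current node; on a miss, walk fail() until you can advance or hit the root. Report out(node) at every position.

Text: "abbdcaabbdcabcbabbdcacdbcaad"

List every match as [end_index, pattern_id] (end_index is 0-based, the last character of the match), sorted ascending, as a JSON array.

Construct AC machine:
Trie (insert patterns):
  0='ε' goto a→6 b→12 c→1
  1='c' goto b→2 c→16  ←P0
  2='cb' goto b→3
  3='cbb' goto c→4
  4='cbbc' goto a→5
  5='cbbca' goto ·  ←P1
  6='a' goto b→7
  7='ab' goto b→8 c→18
  8='abb' goto d→9
  9='abbd' goto c→10
  10='abbdc' goto a→11
  11='abbdca' goto ·  ←P2
  12='b' goto b→13 c→19
  13='bb' goto b→14
  14='bbb' goto a→15
  15='bbba' goto ·  ←P3
  16='cc' goto d→17
  17='ccd' goto ·  ←P4
  18='abc' goto ·  ←P5
  19='bc' goto ·  ←P6

BFS fail/out derivation:
  fail(1) 'c': from fail(0)=0 chase 'c': 0 ⇒ 0;  out={0}∪out(0)={0}
  fail(6) 'a': from fail(0)=0 chase 'a': 0 ⇒ 0;  out=∅∪out(0)=∅
  fail(12) 'b': from fail(0)=0 chase 'b': 0 ⇒ 0;  out=∅∪out(0)=∅
  fail(2) 'cb': from fail(1)=0 chase 'b': 0 ⇒ 12;  out=∅∪out(12)=∅
  fail(7) 'ab': from fail(6)=0 chase 'b': 0 ⇒ 12;  out=∅∪out(12)=∅
  fail(13) 'bb': from fail(12)=0 chase 'b': 0 ⇒ 12;  out=∅∪out(12)=∅
  fail(16) 'cc': from fail(1)=0 chase 'c': 0 ⇒ 1;  out=∅∪out(1)={0}
  fail(19) 'bc': from fail(12)=0 chase 'c': 0 ⇒ 1;  out={6}∪out(1)={0,6}
  fail(3) 'cbb': from fail(2)=12 chase 'b': 12 ⇒ 13;  out=∅∪out(13)=∅
  fail(8) 'abb': from fail(7)=12 chase 'b': 12 ⇒ 13;  out=∅∪out(13)=∅
  fail(14) 'bbb': from fail(13)=12 chase 'b': 12 ⇒ 13;  out=∅∪out(13)=∅
  fail(17) 'ccd': from fail(16)=1 chase 'd': 1→0 ⇒ 0;  out={4}∪out(0)={4}
  fail(18) 'abc': from fail(7)=12 chase 'c': 12 ⇒ 19;  out={5}∪out(19)={0,5,6}
  fail(4) 'cbbc': from fail(3)=13 chase 'c': 13→12 ⇒ 19;  out=∅∪out(19)={0,6}
  fail(9) 'abbd': from fail(8)=13 chase 'd': 13→12→0 ⇒ 0;  out=∅∪out(0)=∅
  fail(15) 'bbba': from fail(14)=13 chase 'a': 13→12→0 ⇒ 6;  out={3}∪out(6)={3}
  fail(5) 'cbbca': from fail(4)=19 chase 'a': 19→1→0 ⇒ 6;  out={1}∪out(6)={1}
  fail(10) 'abbdc': from fail(9)=0 chase 'c': 0 ⇒ 1;  out=∅∪out(1)={0}
  fail(11) 'abbdca': from fail(10)=1 chase 'a': 1→0 ⇒ 6;  out={2}∪out(6)={2}

Run:
i=0 'a': node 0→6
i=1 'b': node 6→7
i=2 'b': node 7→8
i=3 'd': node 8→9
i=4 'c': node 9→10  emit P0@[4:4]
i=5 'a': node 10→11  emit P2@[0:5]
i=6 'a': node 11→6 (fail-walked)
i=7 'b': node 6→7
i=8 'b': node 7→8
i=9 'd': node 8→9
i=10 'c': node 9→10  emit P0@[10:10]
i=11 'a': node 10→11  emit P2@[6:11]
i=12 'b': node 11→7 (fail-walked)
i=13 'c': node 7→18  emit P0@[13:13],P5@[11:13],P6@[12:13]
i=14 'b': node 18→2 (fail-walked)
i=15 'a': node 2→6 (fail-walked)
i=16 'b': node 6→7
i=17 'b': node 7→8
i=18 'd': node 8→9
i=19 'c': node 9→10  emit P0@[19:19]
i=20 'a': node 10→11  emit P2@[15:20]
i=21 'c': node 11→1 (fail-walked)  emit P0@[21:21]
i=22 'd': node 1→0 (fail-walked)
i=23 'b': node 0→12
i=24 'c': node 12→19  emit P0@[24:24],P6@[23:24]
i=25 'a': node 19→6 (fail-walked)
i=26 'a': node 6→6 (fail-walked)
i=27 'd': node 6→0 (fail-walked)

Result: [[4,0],[5,2],[10,0],[11,2],[13,0],[13,5],[13,6],[19,0],[20,2],[21,0],[24,0],[24,6]]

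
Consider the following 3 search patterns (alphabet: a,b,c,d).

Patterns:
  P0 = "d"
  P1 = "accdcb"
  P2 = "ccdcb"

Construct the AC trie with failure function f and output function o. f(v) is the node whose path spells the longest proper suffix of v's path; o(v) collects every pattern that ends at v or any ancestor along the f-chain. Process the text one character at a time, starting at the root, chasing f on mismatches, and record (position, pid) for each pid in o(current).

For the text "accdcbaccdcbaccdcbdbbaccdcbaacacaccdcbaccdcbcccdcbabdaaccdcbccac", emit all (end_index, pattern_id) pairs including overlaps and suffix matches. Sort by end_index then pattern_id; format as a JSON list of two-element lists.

Construct AC machine:
Trie nodes:
  0='ε' goto a→2 c→8 d→1
  1='d' goto ·  ←P0
  2='a' goto c→3
  3='ac' goto c→4
  4='acc' goto d→5
  5='accd' goto c→6
  6='accdc' goto b→7
  7='accdcb' goto ·  ←P1
  8='c' goto c→9
  9='cc' goto d→10
  10='ccd' goto c→11
  11='ccdc' goto b→12
  12='ccdcb' goto ·  ←P2

BFS fail/out derivation:
  n1('d'): parent n0 fail=0; on 'd' 0 → fail=0;  out {0}∪∅={0}
  n2('a'): parent n0 fail=0; on 'a' 0 → fail=0;  out ∅∪∅=∅
  n8('c'): parent n0 fail=0; on 'c' 0 → fail=0;  out ∅∪∅=∅
  n3('ac'): parent n2 fail=0; on 'c' 0 → fail=8;  out ∅∪∅=∅
  n9('cc'): parent n8 fail=0; on 'c' 0 → fail=8;  out ∅∪∅=∅
  n4('acc'): parent n3 fail=8; on 'c' 8 → fail=9;  out ∅∪∅=∅
  n10('ccd'): parent n9 fail=8; on 'd' 8→0 → fail=1;  out ∅∪{0}={0}
  n5('accd'): parent n4 fail=9; on 'd' 9 → fail=10;  out ∅∪{0}={0}
  n11('ccdc'): parent n10 fail=1; on 'c' 1→0 → fail=8;  out ∅∪∅=∅
  n6('accdc'): parent n5 fail=10; on 'c' 10 → fail=11;  out ∅∪∅=∅
  n12('ccdcb'): parent n11 fail=8; on 'b' 8→0 → fail=0;  out {2}∪∅={2}
  n7('accdcb'): parent n6 fail=11; on 'b' 11 → fail=12;  out {1}∪{2}={1,2}

Run:
[0] read 'a'  n0⇒n2
[1] read 'c'  n2⇒n3
[2] read 'c'  n3⇒n4
[3] read 'd'  n4⇒n5  → match P0@[3:3]
[4] read 'c'  n5⇒n6
[5] read 'b'  n6⇒n7  → match P1@[0:5],P2@[1:5]
[6] read 'a'  n7⇒n2 ·f
[7] read 'c'  n2⇒n3
[8] read 'c'  n3⇒n4
[9] read 'd'  n4⇒n5  → match P0@[9:9]
[10] read 'c'  n5⇒n6
[11] read 'b'  n6⇒n7  → match P1@[6:11],P2@[7:11]
[12] read 'a'  n7⇒n2 ·f
[13] read 'c'  n2⇒n3
[14] read 'c'  n3⇒n4
[15] read 'd'  n4⇒n5  → match P0@[15:15]
[16] read 'c'  n5⇒n6
[17] read 'b'  n6⇒n7  → match P1@[12:17],P2@[13:17]
[18] read 'd'  n7⇒n1 ·f  → match P0@[18:18]
[19] read 'b'  n1⇒n0 ·f
[20] read 'b'  n0⇒n0
[21] read 'a'  n0⇒n2
[22] read 'c'  n2⇒n3
[23] read 'c'  n3⇒n4
[24] read 'd'  n4⇒n5  → match P0@[24:24]
[25] read 'c'  n5⇒n6
[26] read 'b'  n6⇒n7  → match P1@[21:26],P2@[22:26]
[27] read 'a'  n7⇒n2 ·f
[28] read 'a'  n2⇒n2 ·f
[29] read 'c'  n2⇒n3
[30] read 'a'  n3⇒n2 ·f
[31] read 'c'  n2⇒n3
[32] read 'a'  n3⇒n2 ·f
[33] read 'c'  n2⇒n3
[34] read 'c'  n3⇒n4
[35] read 'd'  n4⇒n5  → match P0@[35:35]
[36] read 'c'  n5⇒n6
[37] read 'b'  n6⇒n7  → match P1@[32:37],P2@[33:37]
[38] read 'a'  n7⇒n2 ·f
[39] read 'c'  n2⇒n3
[40] read 'c'  n3⇒n4
[41] read 'd'  n4⇒n5  → match P0@[41:41]
[42] read 'c'  n5⇒n6
[43] read 'b'  n6⇒n7  → match P1@[38:43],P2@[39:43]
[44] read 'c'  n7⇒n8 ·f
[45] read 'c'  n8⇒n9
[46] read 'c'  n9⇒n9 ·f
[47] read 'd'  n9⇒n10  → match P0@[47:47]
[48] read 'c'  n10⇒n11
[49] read 'b'  n11⇒n12  → match P2@[45:49]
[50] read 'a'  n12⇒n2 ·f
[51] read 'b'  n2⇒n0 ·f
[52] read 'd'  n0⇒n1  → match P0@[52:52]
[53] read 'a'  n1⇒n2 ·f
[54] read 'a'  n2⇒n2 ·f
[55] read 'c'  n2⇒n3
[56] read 'c'  n3⇒n4
[57] read 'd'  n4⇒n5  → match P0@[57:57]
[58] read 'c'  n5⇒n6
[59] read 'b'  n6⇒n7  → match P1@[54:59],P2@[55:59]
[60] read 'c'  n7⇒n8 ·f
[61] read 'c'  n8⇒n9
[62] read 'a'  n9⇒n2 ·f
[63] read 'c'  n2⇒n3

Result: [[3,0],[5,1],[5,2],[9,0],[11,1],[11,2],[15,0],[17,1],[17,2],[18,0],[24,0],[26,1],[26,2],[35,0],[37,1],[37,2],[41,0],[43,1],[43,2],[47,0],[49,2],[52,0],[57,0],[59,1],[59,2]]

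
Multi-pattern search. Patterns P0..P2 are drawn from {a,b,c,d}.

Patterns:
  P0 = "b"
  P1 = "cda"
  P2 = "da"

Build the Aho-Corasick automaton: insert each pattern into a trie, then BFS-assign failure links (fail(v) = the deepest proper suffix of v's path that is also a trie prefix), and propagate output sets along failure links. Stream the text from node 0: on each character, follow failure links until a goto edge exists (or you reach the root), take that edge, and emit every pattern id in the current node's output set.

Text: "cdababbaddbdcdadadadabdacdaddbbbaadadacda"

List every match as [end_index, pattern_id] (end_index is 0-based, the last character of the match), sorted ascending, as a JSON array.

Build:
Trie (insert patterns):
  0='ε' goto b→1 c→2 d→5
  1='b' goto ·  ←P0
  2='c' goto d→3
  3='cd' goto a→4
  4='cda' goto ·  ←P1
  5='d' goto a→6
  6='da' goto ·  ←P2

BFS fail/out derivation:
  n1('b'): parent n0 fail=0; on 'b' 0 → fail=0;  out {0}∪∅={0}
  n2('c'): parent n0 fail=0; on 'c' 0 → fail=0;  out ∅∪∅=∅
  n5('d'): parent n0 fail=0; on 'd' 0 → fail=0;  out ∅∪∅=∅
  n3('cd'): parent n2 fail=0; on 'd' 0 → fail=5;  out ∅∪∅=∅
  n6('da'): parent n5 fail=0; on 'a' 0 → fail=0;  out {2}∪∅={2}
  n4('cda'): parent n3 fail=5; on 'a' 5 → fail=6;  out {1}∪{2}={1,2}

Scan:
i=0 'c': node 0→2
i=1 'd': node 2→3
i=2 'a': node 3→4  ** P1@[0:2],P2@[1:2]
i=3 'b': node 4→1 ·f  ** P0@[3:3]
i=4 'a': node 1→0 ·f
i=5 'b': node 0→1  ** P0@[5:5]
i=6 'b': node 1→1 ·f  ** P0@[6:6]
i=7 'a': node 1→0 ·f
i=8 'd': node 0→5
i=9 'd': node 5→5 ·f
i=10 'b': node 5→1 ·f  ** P0@[10:10]
i=11 'd': node 1→5 ·f
i=12 'c': node 5→2 ·f
i=13 'd': node 2→3
i=14 'a': node 3→4  ** P1@[12:14],P2@[13:14]
i=15 'd': node 4→5 ·f
i=16 'a': node 5→6  ** P2@[15:16]
i=17 'd': node 6→5 ·f
i=18 'a': node 5→6  ** P2@[17:18]
i=19 'd': node 6→5 ·f
i=20 'a': node 5→6  ** P2@[19:20]
i=21 'b': node 6→1 ·f  ** P0@[21:21]
i=22 'd': node 1→5 ·f
i=23 'a': node 5→6  ** P2@[22:23]
i=24 'c': node 6→2 ·f
i=25 'd': node 2→3
i=26 'a': node 3→4  ** P1@[24:26],P2@[25:26]
i=27 'd': node 4→5 ·f
i=28 'd': node 5→5 ·f
i=29 'b': node 5→1 ·f  ** P0@[29:29]
i=30 'b': node 1→1 ·f  ** P0@[30:30]
i=31 'b': node 1→1 ·f  ** P0@[31:31]
i=32 'a': node 1→0 ·f
i=33 'a': node 0→0
i=34 'd': node 0→5
i=35 'a': node 5→6  ** P2@[34:35]
i=36 'd': node 6→5 ·f
i=37 'a': node 5→6  ** P2@[36:37]
i=38 'c': node 6→2 ·f
i=39 'd': node 2→3
i=40 'a': node 3→4  ** P1@[38:40],P2@[39:40]

Result: [[2,1],[2,2],[3,0],[5,0],[6,0],[10,0],[14,1],[14,2],[16,2],[18,2],[20,2],[21,0],[23,2],[26,1],[26,2],[29,0],[30,0],[31,0],[35,2],[37,2],[40,1],[40,2]]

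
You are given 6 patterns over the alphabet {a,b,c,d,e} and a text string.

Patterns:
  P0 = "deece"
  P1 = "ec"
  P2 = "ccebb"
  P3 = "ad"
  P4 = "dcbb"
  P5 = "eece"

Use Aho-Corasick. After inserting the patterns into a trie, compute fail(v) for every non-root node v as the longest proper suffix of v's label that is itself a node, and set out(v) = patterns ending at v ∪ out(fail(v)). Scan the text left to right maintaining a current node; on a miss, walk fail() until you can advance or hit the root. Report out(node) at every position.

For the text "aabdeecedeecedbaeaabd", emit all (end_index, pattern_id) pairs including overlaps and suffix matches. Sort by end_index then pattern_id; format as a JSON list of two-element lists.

Construct AC machine:
Trie nodes:
  0='ε' goto a→13 c→8 d→1 e→6
  1='d' goto c→15 e→2
  2='de' goto e→3
  3='dee' goto c→4
  4='deec' goto e→5
  5='deece' goto ·  [P0 ends]
  6='e' goto c→7 e→18
  7='ec' goto ·  [P1 ends]
  8='c' goto c→9
  9='cc' goto e→10
  10='cce' goto b→11
  11='cceb' goto b→12
  12='ccebb' goto ·  [P2 ends]
  13='a' goto d→14
  14='ad' goto ·  [P3 ends]
  15='dc' goto b→16
  16='dcb' goto b→17
  17='dcbb' goto ·  [P4 ends]
  18='ee' goto c→19
  19='eec' goto e→20
  20='eece' goto ·  [P5 ends]

BFS fail/out derivation:
  fail(1) 'd': from fail(0)=0 chase 'd': 0 ⇒ 0;  out=∅∪out(0)=∅
  fail(6) 'e': from fail(0)=0 chase 'e': 0 ⇒ 0;  out=∅∪out(0)=∅
  fail(8) 'c': from fail(0)=0 chase 'c': 0 ⇒ 0;  out=∅∪out(0)=∅
  fail(13) 'a': from fail(0)=0 chase 'a': 0 ⇒ 0;  out=∅∪out(0)=∅
  fail(2) 'de': from fail(1)=0 chase 'e': 0 ⇒ 6;  out=∅∪out(6)=∅
  fail(7) 'ec': from fail(6)=0 chase 'c': 0 ⇒ 8;  out={1}∪out(8)={1}
  fail(9) 'cc': from fail(8)=0 chase 'c': 0 ⇒ 8;  out=∅∪out(8)=∅
  fail(14) 'ad': from fail(13)=0 chase 'd': 0 ⇒ 1;  out={3}∪out(1)={3}
  fail(15) 'dc': from fail(1)=0 chase 'c': 0 ⇒ 8;  out=∅∪out(8)=∅
  fail(18) 'ee': from fail(6)=0 chase 'e': 0 ⇒ 6;  out=∅∪out(6)=∅
  fail(3) 'dee': from fail(2)=6 chase 'e': 6 ⇒ 18;  out=∅∪out(18)=∅
  fail(10) 'cce': from fail(9)=8 chase 'e': 8→0 ⇒ 6;  out=∅∪out(6)=∅
  fail(16) 'dcb': from fail(15)=8 chase 'b': 8→0 ⇒ 0;  out=∅∪out(0)=∅
  fail(19) 'eec': from fail(18)=6 chase 'c': 6 ⇒ 7;  out=∅∪out(7)={1}
  fail(4) 'deec': from fail(3)=18 chase 'c': 18 ⇒ 19;  out=∅∪out(19)={1}
  fail(11) 'cceb': from fail(10)=6 chase 'b': 6→0 ⇒ 0;  out=∅∪out(0)=∅
  fail(17) 'dcbb': from fail(16)=0 chase 'b': 0 ⇒ 0;  out={4}∪out(0)={4}
  fail(20) 'eece': from fail(19)=7 chase 'e': 7→8→0 ⇒ 6;  out={5}∪out(6)={5}
  fail(5) 'deece': from fail(4)=19 chase 'e': 19 ⇒ 20;  out={0}∪out(20)={0,5}
  fail(12) 'ccebb': from fail(11)=0 chase 'b': 0 ⇒ 0;  out={2}∪out(0)={2}

Run:
pos 0 'a': at 13
pos 1 'a': at 13 ·f
pos 2 'b': at 0 ·f
pos 3 'd': at 1
pos 4 'e': at 2
pos 5 'e': at 3
pos 6 'c': at 4  ** P1@[5:6]
pos 7 'e': at 5  ** P0@[3:7],P5@[4:7]
pos 8 'd': at 1 ·f
pos 9 'e': at 2
pos 10 'e': at 3
pos 11 'c': at 4  ** P1@[10:11]
pos 12 'e': at 5  ** P0@[8:12],P5@[9:12]
pos 13 'd': at 1 ·f
pos 14 'b': at 0 ·f
pos 15 'a': at 13
pos 16 'e': at 6 ·f
pos 17 'a': at 13 ·f
pos 18 'a': at 13 ·f
pos 19 'b': at 0 ·f
pos 20 'd': at 1

All matches (sorted): [[6,1],[7,0],[7,5],[11,1],[12,0],[12,5]]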